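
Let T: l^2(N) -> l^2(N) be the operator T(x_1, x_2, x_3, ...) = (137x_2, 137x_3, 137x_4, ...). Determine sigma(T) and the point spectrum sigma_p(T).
sigma(T) = closed disk {z in C : |z| ≤ 137}; sigma_p(T) = open disk {z in C : |z| < 137}

Note T = 137·V where V is the unit left shift (V x)_k = x_{k+1}; so sigma(T) = 137·sigma(V) and ||T|| = 137||V||. ||T x||^2 = 18769sum_{k≥2} |x_k|^2 ≤ 18769||x||^2, with equality on {x : x_1 = 0}, so ||T|| = 137. For any lambda with |lambda| < 137, set r = lambda/137 (|r| < 1); the vector x = (1, r, r^2, ...) is in l^2 and satisfies T x = 137(r, r^2, ...) = lambda x, so lambda is an eigenvalue. On the boundary |lambda| = 137 the geometric series diverges, so no l^2 eigenvector exists, but these lambda lie in the approximate point spectrum. Hence sigma(T) is the closed disk of radius 137 and sigma_p(T) is the open disk.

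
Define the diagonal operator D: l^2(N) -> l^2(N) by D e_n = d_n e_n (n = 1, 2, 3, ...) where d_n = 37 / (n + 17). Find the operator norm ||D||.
||D|| = 37/18 (attained at n = 1)

For D diagonal, ||D|| = sup_n |d_n| = sup_n 37/(n + 17). This is positive and strictly decreasing in n, so the supremum is attained at n = 1: d_1 = 37/(1 + 17) = 37/18. Hence ||D|| = 37/18.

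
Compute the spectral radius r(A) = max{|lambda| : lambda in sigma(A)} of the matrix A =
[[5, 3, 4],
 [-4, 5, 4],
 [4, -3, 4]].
r(A) ≈ 8.5168

The eigenvalues of A are the roots of its characteristic polynomial. With M = A (coefficients from the trace, the sum of principal 2x2 minors, and det A):
  p(λ) = det(λ I - M) = λ^3 - 14λ^2 + 73λ - 224.
No integer candidate from the rational root theorem (±divisors of 224) is a root, so the roots are irrational. The cubic discriminant is Δ = -204256 < 0, so there is one real root and a complex-conjugate pair. p(8) = -24 and p(9) = 28 have opposite signs, so a root lies in (8, 9); Newton's method refines it to λ ≈ 8.5168. Dividing out (λ - (8.5168)) leaves approximately λ^2 - 5.4832λ + 26.3008. For λ^2 - 5.4832λ + 26.3008 the discriminant is -75.1383. It is negative, so the remaining roots are the complex-conjugate pair λ ≈ 2.7416 ± 4.3341i. Their product equals the constant term, so |λ|^2 ≈ 26.3008 and |λ| ≈ 5.1284.
Thus the eigenvalues (to 4 decimals) are 8.5168 (modulus 8.5168); 2.7416 ± 4.3341i (modulus 5.1284). The spectral radius is the largest modulus: r(A) ≈ 8.5168. (Cross-check: r(A) ≤ ||A||_2 ≈ 8.5467; equality holds whenever A is normal, though it can also hold for some non-normal A.)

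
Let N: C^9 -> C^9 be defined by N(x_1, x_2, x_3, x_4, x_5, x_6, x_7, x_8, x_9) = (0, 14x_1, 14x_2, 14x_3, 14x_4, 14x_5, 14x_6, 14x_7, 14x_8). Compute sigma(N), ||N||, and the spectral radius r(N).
sigma(N) = {0}; ||N|| = 14; r(N) = 0. (N is nilpotent with N^9 = 0.)

On C^9, N is a strictly lower-triangular matrix with 14 on the subdiagonal and zeros elsewhere, so its characteristic polynomial is lambda^9 and every eigenvalue is 0: sigma(N) = {0}. For the operator norm, N e_i = 14e_{i+1} for i = 1, ..., 8 and N e_9 = 0, so the singular values of N are 14 (with multiplicity 8) and 0; hence ||N|| = 14. The spectral radius r(N) = max|lambda| = 0. Note ||N|| > r(N) — characteristic of non-normal nilpotent operators. Indeed N^9 = 0.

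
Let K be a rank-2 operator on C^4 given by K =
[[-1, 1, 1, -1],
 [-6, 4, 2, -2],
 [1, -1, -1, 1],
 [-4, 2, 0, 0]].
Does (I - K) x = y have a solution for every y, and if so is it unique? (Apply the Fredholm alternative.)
(I - K) is invertible (det(I - K) = -1 ≠ 0), so for every y in C^4 the equation (I - K) x = y has a unique solution.

K has rank 2 and factors as K = U V^T = u1 v1^T + u2 v2^T with u1 = (1, 3, -1, 1), v1 = (-1, 1, 1, -1), u2 = (0, -1, 0, -1), v2 = (3, -1, 1, -1) (multiplying out reproduces the displayed K). The nonzero eigenvalues of U V^T coincide with those of the 2 x 2 matrix G = V^T U = [[v1·u1, v1·u2], [v2·u1, v2·u2]] = [[0, 0], [-2, 2]], and by the Sylvester determinant identity det(I_4 - U V^T) = det(I_2 - V^T U) = det([[1, 0], [2, -1]]) = (1)(-1) - (0)(2) = -1. (Direct check: I - K =
[[2, -1, -1, 1],
 [6, -3, -2, 2],
 [-1, 1, 2, -1],
 [4, -2, 0, 1]]
has determinant -1.) The finite-dimensional Fredholm alternative says: either (I - K) is invertible, or ker(I - K) ≠ {0} and then range(I - K) = ker((I - K)^*)^⊥, with dim ker(I - K) = dim ker((I - K)^*). Since det(I - K) ≠ 0, 1 is not an eigenvalue of K and ker(I - K) = {0}, so we are in the first case: for every y there is a unique x = (I - K)^(-1) y. (Explicitly, by the Woodbury identity, (I - U V^T)^(-1) = I + U (I_2 - G)^(-1) V^T.)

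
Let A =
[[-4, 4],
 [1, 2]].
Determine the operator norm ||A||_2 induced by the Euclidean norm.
||A||_2 = sqrt((37 + sqrt(793))/2) ≈ 5.7079 (= sqrt(largest eigenvalue of A^T A))

||A||_2 = sigma_max(A) = sqrt(lambda_max(A^T A)). Form the symmetric matrix M = A^T A =
[[17, -14],
 [-14, 20]].
Its characteristic polynomial (trace, determinant of M give the coefficients) is
  p(λ) = det(λ I - M) = λ^2 - 37λ + 144.
For λ^2 - 37λ + 144 the discriminant is 793. It is nonnegative but not a perfect square, so the roots are real and irrational: λ = (37 ± sqrt(793))/2 ≈ 32.5801, 4.4199.
So the eigenvalues of A^T A are ≈ 4.4199, 32.5801 (all ≥ 0, as they must be for A^T A). The largest is λ_max = (37 + sqrt(793))/2 ≈ 32.5801, hence ||A||_2 = sqrt(λ_max) = sqrt((37 + sqrt(793))/2) ≈ 5.7079.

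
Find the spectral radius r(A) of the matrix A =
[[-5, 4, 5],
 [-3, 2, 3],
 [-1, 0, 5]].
r(A) ≈ 4.2958

The eigenvalues of A are the roots of its characteristic polynomial. With M = A (coefficients from the trace, the sum of principal 2x2 minors, and det A):
  p(λ) = det(λ I - M) = λ^3 - 2λ^2 - 8λ - 8.
No integer candidate from the rational root theorem (±divisors of 8) is a root, so the roots are irrational. The cubic discriminant is Δ = -1984 < 0, so there is one real root and a complex-conjugate pair. p(4) = -8 and p(5) = 27 have opposite signs, so a root lies in (4, 5); Newton's method refines it to λ ≈ 4.2958. Dividing out (λ - (4.2958)) leaves approximately λ^2 + 2.2958λ + 1.8623. For λ^2 + 2.2958λ + 1.8623 the discriminant is -2.1785. It is negative, so the remaining roots are the complex-conjugate pair λ ≈ -1.1479 ± 0.738i. Their product equals the constant term, so |λ|^2 ≈ 1.8623 and |λ| ≈ 1.3647.
Thus the eigenvalues (to 4 decimals) are 4.2958 (modulus 4.2958); -1.1479 ± 0.738i (modulus 1.3647). The spectral radius is the largest modulus: r(A) ≈ 4.2958. (Cross-check: r(A) ≤ ||A||_2 ≈ 10.1816; equality holds whenever A is normal, though it can also hold for some non-normal A.)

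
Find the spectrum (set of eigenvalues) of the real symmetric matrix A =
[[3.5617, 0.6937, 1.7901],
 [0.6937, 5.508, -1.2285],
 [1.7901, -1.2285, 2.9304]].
sigma(A) ≈ {1, 5, 6}

A is real symmetric, so its spectrum consists of real eigenvalues. Expanding the characteristic polynomial of the displayed matrix gives
  det(λ I - A) = p(λ) = λ^3 + (-12)λ^2 + (41)λ + (-30.0014).
Solving p(λ) = 0 yields eigenvalues ≈ 1, 5, 6. (A is shown rounded to 4 decimals, so these recover the underlying integer eigenvalues to within that precision.)
Verification: the trace of A = 12 equals the sum of eigenvalues 12, and det(A) ≈ 30.0014 matches the eigenvalue product 30.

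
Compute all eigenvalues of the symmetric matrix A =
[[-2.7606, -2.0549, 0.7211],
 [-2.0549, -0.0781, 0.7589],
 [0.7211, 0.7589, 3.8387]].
sigma(A) ≈ {-4, 1, 4}

A is real symmetric, so its spectrum consists of real eigenvalues. Expanding the characteristic polynomial of the displayed matrix gives
  det(λ I - A) = p(λ) = λ^3 + (-1)λ^2 + (-16)λ + (16).
Solving p(λ) = 0 yields eigenvalues ≈ -4, 1, 4. (A is shown rounded to 4 decimals, so these recover the underlying integer eigenvalues to within that precision.)
Verification: the trace of A = 1 equals the sum of eigenvalues 1, and det(A) ≈ -16.0003 matches the eigenvalue product -16.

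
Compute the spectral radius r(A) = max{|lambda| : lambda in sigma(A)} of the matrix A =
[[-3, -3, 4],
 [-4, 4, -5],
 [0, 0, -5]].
r(A) = (1 + sqrt(97))/2 ≈ 5.4244

The eigenvalues of A are the roots of its characteristic polynomial. With M = A (coefficients from the trace, the sum of principal 2x2 minors, and det A):
  p(λ) = det(λ I - M) = λ^3 + 4λ^2 - 29λ - 120.
By the rational root theorem any rational root is an integer divisor of 120. Testing λ = -5: p(-5) = -125 + 100 + 145 - 120 = 0, so λ = -5 is a root. Dividing out (λ + 5) leaves p(λ) = (λ + 5)(λ^2 - λ - 24). For λ^2 - λ - 24 the discriminant is 97. It is nonnegative but not a perfect square, so the roots are real and irrational: λ = (1 ± sqrt(97))/2 ≈ 5.4244, -4.4244.
Thus the eigenvalues (to 4 decimals) are 5.4244 (modulus 5.4244); -4.4244 (modulus 4.4244); -5 (modulus 5). The spectral radius is the largest modulus: r(A) = (1 + sqrt(97))/2 ≈ 5.4244. (Cross-check: r(A) ≤ ||A||_2 ≈ 9.2353; equality holds whenever A is normal, though it can also hold for some non-normal A.)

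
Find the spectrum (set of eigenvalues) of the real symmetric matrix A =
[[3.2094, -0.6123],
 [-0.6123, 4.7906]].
sigma(A) ≈ {3, 5}

A is real symmetric, so its spectrum consists of real eigenvalues. Expanding the characteristic polynomial of the displayed matrix gives
  det(λ I - A) = p(λ) = λ^2 + (-8)λ + (15).
Solving p(λ) = 0 yields eigenvalues ≈ 3, 5. (A is shown rounded to 4 decimals, so these recover the underlying integer eigenvalues to within that precision.)
Verification: the trace of A = 8 equals the sum of eigenvalues 8, and det(A) ≈ 15.0000 matches the eigenvalue product 15.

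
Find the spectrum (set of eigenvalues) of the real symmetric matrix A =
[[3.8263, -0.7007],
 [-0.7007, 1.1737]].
sigma(A) ≈ {1, 4}

A is real symmetric, so its spectrum consists of real eigenvalues. Expanding the characteristic polynomial of the displayed matrix gives
  det(λ I - A) = p(λ) = λ^2 + (-5)λ + (4).
Solving p(λ) = 0 yields eigenvalues ≈ 1, 4. (A is shown rounded to 4 decimals, so these recover the underlying integer eigenvalues to within that precision.)
Verification: the trace of A = 5 equals the sum of eigenvalues 5, and det(A) ≈ 3.9999 matches the eigenvalue product 4.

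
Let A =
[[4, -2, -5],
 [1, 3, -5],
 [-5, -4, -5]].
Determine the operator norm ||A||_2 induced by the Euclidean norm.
||A||_2 ≈ 8.9438 (= sqrt(largest eigenvalue of A^T A))

||A||_2 = sigma_max(A) = sqrt(lambda_max(A^T A)). Form the symmetric matrix M = A^T A =
[[42, 15, 0],
 [15, 29, 15],
 [0, 15, 75]].
Its characteristic polynomial (trace, sum of principal 2x2 minors, determinant of M give the coefficients) is
  p(λ) = det(λ I - M) = λ^3 - 146λ^2 + 6093λ - 65025.
No integer candidate from the rational root theorem (±divisors of 65025) is a root, so the roots are irrational. The cubic discriminant is Δ = 4124302281 > 0, so there are three distinct real roots. p(16) = -817 and p(17) = 1275 have opposite signs, so a root lies in (16, 17); Newton's method refines it to λ ≈ 16.3797. p(49) = 635 and p(50) = -375 have opposite signs, so a root lies in (49, 50); Newton's method refines it to λ ≈ 49.6281. p(79) = -1825 and p(80) = 15 have opposite signs, so a root lies in (79, 80); Newton's method refines it to λ ≈ 79.9922. Check (Vieta): the three roots sum to 146, matching tr M = 146.
So the eigenvalues of A^T A are ≈ 16.3797, 49.6281, 79.9922 (all ≥ 0, as they must be for A^T A). The largest is λ_max ≈ 79.9922, hence ||A||_2 = sqrt(λ_max) ≈ 8.9438.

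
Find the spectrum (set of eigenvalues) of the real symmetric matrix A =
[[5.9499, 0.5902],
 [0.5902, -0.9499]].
sigma(A) ≈ {-1, 6}

A is real symmetric, so its spectrum consists of real eigenvalues. Expanding the characteristic polynomial of the displayed matrix gives
  det(λ I - A) = p(λ) = λ^2 + (-5)λ + (-6).
Solving p(λ) = 0 yields eigenvalues ≈ -1, 6. (A is shown rounded to 4 decimals, so these recover the underlying integer eigenvalues to within that precision.)
Verification: the trace of A = 5 equals the sum of eigenvalues 5, and det(A) ≈ -6.0001 matches the eigenvalue product -6.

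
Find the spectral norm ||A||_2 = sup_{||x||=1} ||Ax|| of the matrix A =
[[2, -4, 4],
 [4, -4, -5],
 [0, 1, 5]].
||A||_2 ≈ 8.6622 (= sqrt(largest eigenvalue of A^T A))

||A||_2 = sigma_max(A) = sqrt(lambda_max(A^T A)). Form the symmetric matrix M = A^T A =
[[20, -24, -12],
 [-24, 33, 9],
 [-12, 9, 66]].
Its characteristic polynomial (trace, sum of principal 2x2 minors, determinant of M give the coefficients) is
  p(λ) = det(λ I - M) = λ^3 - 119λ^2 + 3357λ - 4356.
No integer candidate from the rational root theorem (±divisors of 4356) is a root, so the roots are irrational. The cubic discriminant is Δ = 9708640893 > 0, so there are three distinct real roots. p(1) = -1117 and p(2) = 1890 have opposite signs, so a root lies in (1, 2); Newton's method refines it to λ ≈ 1.3627. p(42) = 810 and p(43) = -529 have opposite signs, so a root lies in (42, 43); Newton's method refines it to λ ≈ 42.6034. p(75) = -81 and p(76) = 2408 have opposite signs, so a root lies in (75, 76); Newton's method refines it to λ ≈ 75.034. Check (Vieta): the three roots sum to 119, matching tr M = 119.
So the eigenvalues of A^T A are ≈ 1.3627, 42.6034, 75.034 (all ≥ 0, as they must be for A^T A). The largest is λ_max ≈ 75.034, hence ||A||_2 = sqrt(λ_max) ≈ 8.6622.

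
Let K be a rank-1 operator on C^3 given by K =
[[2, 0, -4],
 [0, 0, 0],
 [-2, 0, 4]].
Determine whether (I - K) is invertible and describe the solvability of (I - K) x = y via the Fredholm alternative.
(I - K) is invertible (det(I - K) = -5 ≠ 0), so for every y in C^3 the equation (I - K) x = y has a unique solution.

K has rank 1, so it is an outer product K = u v^T: every row of K is a multiple of one row vector. Reading off the entries, u = (2, 0, -2) and v = (1, 0, -2) (row i of K equals u_i·v^T). A rank-one matrix u v^T satisfies K u = u (v·u) and kills the (2)-dimensional subspace v^⊥, so its characteristic polynomial is lambda^2 (lambda - v·u) with v·u = tr K = 6. Hence the eigenvalues of I - K are 1 (multiplicity 2) and 1 - (6) = -5, so det(I - K) = -5. (Direct check: I - K =
[[-1, 0, 4],
 [0, 1, 0],
 [2, 0, -3]]
has determinant -5.) The finite-dimensional Fredholm alternative says: either (I - K) is invertible, or ker(I - K) ≠ {0} and then range(I - K) = ker((I - K)^*)^⊥, with dim ker(I - K) = dim ker((I - K)^*). Since det(I - K) ≠ 0, 1 is not an eigenvalue of K and ker(I - K) = {0}, so we are in the first case: for every y there is a unique x = (I - K)^(-1) y. Explicitly, by the Sherman–Morrison formula, (I - u v^T)^(-1) = I + u v^T/(1 - v·u), i.e. (I - K)^(-1) = I + K/(-5).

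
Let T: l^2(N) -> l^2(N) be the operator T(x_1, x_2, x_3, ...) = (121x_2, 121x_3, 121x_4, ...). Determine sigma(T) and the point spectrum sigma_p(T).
sigma(T) = closed disk {z in C : |z| ≤ 121}; sigma_p(T) = open disk {z in C : |z| < 121}

Note T = 121·V where V is the unit left shift (V x)_k = x_{k+1}; so sigma(T) = 121·sigma(V) and ||T|| = 121||V||. ||T x||^2 = 14641sum_{k≥2} |x_k|^2 ≤ 14641||x||^2, with equality on {x : x_1 = 0}, so ||T|| = 121. For any lambda with |lambda| < 121, set r = lambda/121 (|r| < 1); the vector x = (1, r, r^2, ...) is in l^2 and satisfies T x = 121(r, r^2, ...) = lambda x, so lambda is an eigenvalue. On the boundary |lambda| = 121 the geometric series diverges, so no l^2 eigenvector exists, but these lambda lie in the approximate point spectrum. Hence sigma(T) is the closed disk of radius 121 and sigma_p(T) is the open disk.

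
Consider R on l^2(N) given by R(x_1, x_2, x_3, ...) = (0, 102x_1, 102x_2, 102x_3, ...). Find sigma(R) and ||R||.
sigma(R) = closed disk {z in C : |z| ≤ 102}; ||R|| = 102

Note R = 102·U where U is the unit right shift (U x)_k = x_{k-1} (with x_0 := 0); so ||R|| = 102||U|| and sigma(R) = 102·sigma(U). ||R x||^2 = sum_{k≥1} |102x_k|^2 = 10404||x||^2, so ||R|| = 102 and sigma(R) ⊂ {|z| ≤ 102}. For any |lambda| < 102, the equation (R - lambda I) x = 0 forces x_1 = 0, then 102x_k = lambda x_{k+1} ⇒ x = 0, so R has no eigenvalues. But (R - lambda I) is not surjective for |lambda| < 102: solving (R - lambda I) x = e_1 would require x_n proportional to (lambda/102)^(-n), which is not in l^2. So every |lambda| < 102 lies in the residual spectrum. The boundary |lambda| = 102 is in the approximate point spectrum (the spectrum is closed). Hence sigma(R) is the closed disk of radius 102.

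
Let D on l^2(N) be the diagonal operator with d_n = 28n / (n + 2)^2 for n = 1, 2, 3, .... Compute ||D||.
||D|| = 7/2 (attained at n = 2)

For D diagonal, ||D|| = sup_n |d_n|. Treat f(x) = 28x / (x + 2)^2 for real x > 0. By the quotient rule, f'(x) = 28(2 - x)/(x + 2)^3, which is positive for x < 2 and negative for x > 2. So f has a unique maximum at x = 2, and since 2 is a positive integer, the supremum over n ≥ 1 is attained at n = 2: d_2 = 28·2/(2 + 2)^2 = 28·2/16 = 7/2. Hence ||D|| = 7/2.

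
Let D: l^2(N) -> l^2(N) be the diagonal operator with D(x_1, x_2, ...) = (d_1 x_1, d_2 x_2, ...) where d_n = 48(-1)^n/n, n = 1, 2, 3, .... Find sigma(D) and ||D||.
sigma(D) = {48(-1)^n/n : n ≥ 1} ∪ {0}; ||D|| = 48

A bounded diagonal operator on l^2 with diagonal entries d_n has spectrum equal to the closure of {d_n : n ≥ 1}: every d_n is an eigenvalue (with eigenvector e_n), so {d_n} ⊂ sigma(D); the spectrum is closed, so its closure is too; and for lambda not in the closure, (D - lambda I) has bounded inverse (the diagonal entries 1/(d_n - lambda) are bounded). For our sequence d_n = 48(-1)^n/n, n = 1, 2, 3, ...:
  - {d_n} = {48(-1)^n/n : n ≥ 1}; the only limit point is 0
  - closure = {48(-1)^n/n : n ≥ 1} ∪ {0}
For the norm: a diagonal operator has ||D|| = sup_n |d_n|. Here |d_n| = 48/n is decreasing, so sup_n |d_n| = |d_1| = 48. So ||D|| = 48.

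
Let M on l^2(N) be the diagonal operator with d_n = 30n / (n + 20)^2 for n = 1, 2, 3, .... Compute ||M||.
||M|| = 3/8 (attained at n = 20)

For M diagonal, ||M|| = sup_n |d_n|. Treat f(x) = 30x / (x + 20)^2 for real x > 0. By the quotient rule, f'(x) = 30(20 - x)/(x + 20)^3, which is positive for x < 20 and negative for x > 20. So f has a unique maximum at x = 20, and since 20 is a positive integer, the supremum over n ≥ 1 is attained at n = 20: d_20 = 30·20/(20 + 20)^2 = 30·20/1600 = 3/8. Hence ||M|| = 3/8.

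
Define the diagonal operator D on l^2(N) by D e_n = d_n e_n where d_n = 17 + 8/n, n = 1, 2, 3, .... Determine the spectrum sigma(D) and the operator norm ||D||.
sigma(D) = {17 + 8/n : n ≥ 1} ∪ {17}; ||D|| = 25

A bounded diagonal operator on l^2 with diagonal entries d_n has spectrum equal to the closure of {d_n : n ≥ 1}: every d_n is an eigenvalue (with eigenvector e_n), so {d_n} ⊂ sigma(D); the spectrum is closed, so its closure is too; and for lambda not in the closure, (D - lambda I) has bounded inverse (the diagonal entries 1/(d_n - lambda) are bounded). For our sequence d_n = 17 + 8/n, n = 1, 2, 3, ...:
  - {d_n} = {17 + 8/n : n ≥ 1}; the only limit point is 17
  - closure = {17 + 8/n : n ≥ 1} ∪ {17}
For the norm: a diagonal operator has ||D|| = sup_n |d_n|. Here d_n = 17 + 8/n is positive and decreasing, so sup_n |d_n| = d_1 = 17 + 8 = 25. So ||D|| = 25.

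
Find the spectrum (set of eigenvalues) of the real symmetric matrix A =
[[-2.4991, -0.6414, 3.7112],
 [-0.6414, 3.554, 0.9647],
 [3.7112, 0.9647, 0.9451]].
sigma(A) ≈ {-5, 3, 4}

A is real symmetric, so its spectrum consists of real eigenvalues. Expanding the characteristic polynomial of the displayed matrix gives
  det(λ I - A) = p(λ) = λ^3 + (-2)λ^2 + (-23)λ + (60).
Solving p(λ) = 0 yields eigenvalues ≈ -5, 3, 4. (A is shown rounded to 4 decimals, so these recover the underlying integer eigenvalues to within that precision.)
Verification: the trace of A = 2 equals the sum of eigenvalues 2, and det(A) ≈ -59.9992 matches the eigenvalue product -60.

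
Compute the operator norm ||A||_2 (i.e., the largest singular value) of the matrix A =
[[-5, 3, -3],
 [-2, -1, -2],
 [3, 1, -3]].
||A||_2 ≈ 6.91 (= sqrt(largest eigenvalue of A^T A))

||A||_2 = sigma_max(A) = sqrt(lambda_max(A^T A)). Form the symmetric matrix M = A^T A =
[[38, -10, 10],
 [-10, 11, -10],
 [10, -10, 22]].
Its characteristic polynomial (trace, sum of principal 2x2 minors, determinant of M give the coefficients) is
  p(λ) = det(λ I - M) = λ^3 - 71λ^2 + 1196λ - 4096.
No integer candidate from the rational root theorem (±divisors of 4096) is a root, so the roots are irrational. The cubic discriminant is Δ = 311305104 > 0, so there are three distinct real roots. p(4) = -384 and p(5) = 234 have opposite signs, so a root lies in (4, 5); Newton's method refines it to λ ≈ 4.5991. p(18) = 260 and p(19) = -144 have opposite signs, so a root lies in (18, 19); Newton's method refines it to λ ≈ 18.6522. p(47) = -900 and p(48) = 320 have opposite signs, so a root lies in (47, 48); Newton's method refines it to λ ≈ 47.7488. Check (Vieta): the three roots sum to 71, matching tr M = 71.
So the eigenvalues of A^T A are ≈ 4.5991, 18.6522, 47.7488 (all ≥ 0, as they must be for A^T A). The largest is λ_max ≈ 47.7488, hence ||A||_2 = sqrt(λ_max) ≈ 6.91.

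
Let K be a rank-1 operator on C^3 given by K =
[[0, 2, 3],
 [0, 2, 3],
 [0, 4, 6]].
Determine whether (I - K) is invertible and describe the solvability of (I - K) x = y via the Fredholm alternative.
(I - K) is invertible (det(I - K) = -7 ≠ 0), so for every y in C^3 the equation (I - K) x = y has a unique solution.

K has rank 1, so it is an outer product K = u v^T: every row of K is a multiple of one row vector. Reading off the entries, u = (-1, -1, -2) and v = (0, -2, -3) (row i of K equals u_i·v^T). A rank-one matrix u v^T satisfies K u = u (v·u) and kills the (2)-dimensional subspace v^⊥, so its characteristic polynomial is lambda^2 (lambda - v·u) with v·u = tr K = 8. Hence the eigenvalues of I - K are 1 (multiplicity 2) and 1 - (8) = -7, so det(I - K) = -7. (Direct check: I - K =
[[1, -2, -3],
 [0, -1, -3],
 [0, -4, -5]]
has determinant -7.) The finite-dimensional Fredholm alternative says: either (I - K) is invertible, or ker(I - K) ≠ {0} and then range(I - K) = ker((I - K)^*)^⊥, with dim ker(I - K) = dim ker((I - K)^*). Since det(I - K) ≠ 0, 1 is not an eigenvalue of K and ker(I - K) = {0}, so we are in the first case: for every y there is a unique x = (I - K)^(-1) y. Explicitly, by the Sherman–Morrison formula, (I - u v^T)^(-1) = I + u v^T/(1 - v·u), i.e. (I - K)^(-1) = I + K/(-7).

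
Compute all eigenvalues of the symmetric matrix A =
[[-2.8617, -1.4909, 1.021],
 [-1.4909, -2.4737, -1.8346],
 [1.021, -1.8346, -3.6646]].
sigma(A) ≈ {-5, -4, 0}

A is real symmetric, so its spectrum consists of real eigenvalues. Expanding the characteristic polynomial of the displayed matrix gives
  det(λ I - A) = p(λ) = λ^3 + (9)λ^2 + (20)λ + (0).
Solving p(λ) = 0 yields eigenvalues ≈ -5, -4, 0. (A is shown rounded to 4 decimals, so these recover the underlying integer eigenvalues to within that precision.)
Verification: the trace of A = -9 equals the sum of eigenvalues -9, and det(A) ≈ -0.0003 matches the eigenvalue product 0.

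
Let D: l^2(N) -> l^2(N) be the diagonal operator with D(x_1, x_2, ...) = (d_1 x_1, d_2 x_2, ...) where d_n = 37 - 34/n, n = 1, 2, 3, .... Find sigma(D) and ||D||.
sigma(D) = {37 - 34/n : n ≥ 1} ∪ {37}; ||D|| = 37

A bounded diagonal operator on l^2 with diagonal entries d_n has spectrum equal to the closure of {d_n : n ≥ 1}: every d_n is an eigenvalue (with eigenvector e_n), so {d_n} ⊂ sigma(D); the spectrum is closed, so its closure is too; and for lambda not in the closure, (D - lambda I) has bounded inverse (the diagonal entries 1/(d_n - lambda) are bounded). For our sequence d_n = 37 - 34/n, n = 1, 2, 3, ...:
  - {d_n} = {37 - 34/n : n ≥ 1}; the only limit point is 37
  - closure = {37 - 34/n : n ≥ 1} ∪ {37}
For the norm: a diagonal operator has ||D|| = sup_n |d_n|. Here d_n = 37 - 34/n increases monotonically from d_1 = 3 toward 37, with all terms in [3, 37); so sup_n |d_n| = 37 (the supremum is the limit, not attained). So ||D|| = 37.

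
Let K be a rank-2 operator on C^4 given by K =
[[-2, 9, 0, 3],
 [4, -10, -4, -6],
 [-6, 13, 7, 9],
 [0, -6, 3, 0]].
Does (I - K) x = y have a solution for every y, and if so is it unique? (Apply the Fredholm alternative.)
(I - K) is invertible (det(I - K) = -105 ≠ 0), so for every y in C^4 the equation (I - K) x = y has a unique solution.

K has rank 2 and factors as K = U V^T = u1 v1^T + u2 v2^T with u1 = (1, -2, 3, 0), v1 = (-2, 3, 3, 3), u2 = (3, -2, 2, -3), v2 = (0, 2, -1, 0) (multiplying out reproduces the displayed K). The nonzero eigenvalues of U V^T coincide with those of the 2 x 2 matrix G = V^T U = [[v1·u1, v1·u2], [v2·u1, v2·u2]] = [[1, -15], [-7, -6]], and by the Sylvester determinant identity det(I_4 - U V^T) = det(I_2 - V^T U) = det([[0, 15], [7, 7]]) = (0)(7) - (15)(7) = -105. (Direct check: I - K =
[[3, -9, 0, -3],
 [-4, 11, 4, 6],
 [6, -13, -6, -9],
 [0, 6, -3, 1]]
has determinant -105.) The finite-dimensional Fredholm alternative says: either (I - K) is invertible, or ker(I - K) ≠ {0} and then range(I - K) = ker((I - K)^*)^⊥, with dim ker(I - K) = dim ker((I - K)^*). Since det(I - K) ≠ 0, 1 is not an eigenvalue of K and ker(I - K) = {0}, so we are in the first case: for every y there is a unique x = (I - K)^(-1) y. (Explicitly, by the Woodbury identity, (I - U V^T)^(-1) = I + U (I_2 - G)^(-1) V^T.)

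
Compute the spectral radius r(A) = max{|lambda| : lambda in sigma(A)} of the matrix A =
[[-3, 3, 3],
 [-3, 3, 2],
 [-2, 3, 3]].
r(A) ≈ 2.5321

The eigenvalues of A are the roots of its characteristic polynomial. With M = A (coefficients from the trace, the sum of principal 2x2 minors, and det A):
  p(λ) = det(λ I - M) = λ^3 - 3λ^2 + 3.
No integer candidate from the rational root theorem (±divisors of 3) is a root, so the roots are irrational. The cubic discriminant is Δ = 81 > 0, so there are three distinct real roots. p(-1) = -1 and p(0) = 3 have opposite signs, so a root lies in (-1, 0); Newton's method refines it to λ ≈ -0.8794. p(1) = 1 and p(2) = -1 have opposite signs, so a root lies in (1, 2); Newton's method refines it to λ ≈ 1.3473. p(2) = -1 and p(3) = 3 have opposite signs, so a root lies in (2, 3); Newton's method refines it to λ ≈ 2.5321. Check (Vieta): the three roots sum to 3, matching tr M = 3.
Thus the eigenvalues (to 4 decimals) are -0.8794 (modulus 0.8794); 1.3473 (modulus 1.3473); 2.5321 (modulus 2.5321). The spectral radius is the largest modulus: r(A) ≈ 2.5321. (Cross-check: r(A) ≤ ||A||_2 ≈ 8.3589; equality holds whenever A is normal, though it can also hold for some non-normal A.)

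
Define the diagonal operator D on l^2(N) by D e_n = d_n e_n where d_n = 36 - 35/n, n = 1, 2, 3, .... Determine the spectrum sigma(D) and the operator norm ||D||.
sigma(D) = {36 - 35/n : n ≥ 1} ∪ {36}; ||D|| = 36

A bounded diagonal operator on l^2 with diagonal entries d_n has spectrum equal to the closure of {d_n : n ≥ 1}: every d_n is an eigenvalue (with eigenvector e_n), so {d_n} ⊂ sigma(D); the spectrum is closed, so its closure is too; and for lambda not in the closure, (D - lambda I) has bounded inverse (the diagonal entries 1/(d_n - lambda) are bounded). For our sequence d_n = 36 - 35/n, n = 1, 2, 3, ...:
  - {d_n} = {36 - 35/n : n ≥ 1}; the only limit point is 36
  - closure = {36 - 35/n : n ≥ 1} ∪ {36}
For the norm: a diagonal operator has ||D|| = sup_n |d_n|. Here d_n = 36 - 35/n increases monotonically from d_1 = 1 toward 36, with all terms in [1, 36); so sup_n |d_n| = 36 (the supremum is the limit, not attained). So ||D|| = 36.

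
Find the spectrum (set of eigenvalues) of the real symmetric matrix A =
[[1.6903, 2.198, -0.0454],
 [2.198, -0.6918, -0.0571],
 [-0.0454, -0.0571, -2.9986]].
sigma(A) ≈ {-3, -2, 3}

A is real symmetric, so its spectrum consists of real eigenvalues. Expanding the characteristic polynomial of the displayed matrix gives
  det(λ I - A) = p(λ) = λ^3 + (2)λ^2 + (-9)λ + (-18).
Solving p(λ) = 0 yields eigenvalues ≈ -3, -2, 3. (A is shown rounded to 4 decimals, so these recover the underlying integer eigenvalues to within that precision.)
Verification: the trace of A = -2 equals the sum of eigenvalues -2, and det(A) ≈ 18.0006 matches the eigenvalue product 18.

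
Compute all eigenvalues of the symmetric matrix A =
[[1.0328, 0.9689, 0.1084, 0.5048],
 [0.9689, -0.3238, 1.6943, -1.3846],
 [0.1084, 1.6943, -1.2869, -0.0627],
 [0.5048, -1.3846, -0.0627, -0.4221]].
sigma(A) ≈ {-3, -1, 1, 2}

A is real symmetric, so its spectrum consists of real eigenvalues. Expanding the characteristic polynomial of the displayed matrix gives
  det(λ I - A) = p(λ) = λ^4 + (1)λ^3 + (-7)λ^2 + (-1)λ + (6).
Solving p(λ) = 0 yields eigenvalues ≈ -3, -1, 1, 2. (A is shown rounded to 4 decimals, so these recover the underlying integer eigenvalues to within that precision.)
Verification: the trace of A = -1 equals the sum of eigenvalues -1, and det(A) ≈ 6.0004 matches the eigenvalue product 6.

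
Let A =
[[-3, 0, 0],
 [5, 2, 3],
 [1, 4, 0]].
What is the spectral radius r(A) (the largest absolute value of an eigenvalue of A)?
r(A) = (2 + sqrt(52))/2 ≈ 4.6056

The eigenvalues of A are the roots of its characteristic polynomial. With M = A (coefficients from the trace, the sum of principal 2x2 minors, and det A):
  p(λ) = det(λ I - M) = λ^3 + λ^2 - 18λ - 36.
By the rational root theorem any rational root is an integer divisor of 36. Testing λ = -3: p(-3) = -27 + 9 + 54 - 36 = 0, so λ = -3 is a root. Dividing out (λ + 3) leaves p(λ) = (λ + 3)(λ^2 - 2λ - 12). For λ^2 - 2λ - 12 the discriminant is 52. It is nonnegative but not a perfect square, so the roots are real and irrational: λ = (2 ± sqrt(52))/2 ≈ 4.6056, -2.6056.
Thus the eigenvalues (to 4 decimals) are 4.6056 (modulus 4.6056); -2.6056 (modulus 2.6056); -3 (modulus 3). The spectral radius is the largest modulus: r(A) = (2 + sqrt(52))/2 ≈ 4.6056. (Cross-check: r(A) ≤ ||A||_2 ≈ 7.0474; equality holds whenever A is normal, though it can also hold for some non-normal A.)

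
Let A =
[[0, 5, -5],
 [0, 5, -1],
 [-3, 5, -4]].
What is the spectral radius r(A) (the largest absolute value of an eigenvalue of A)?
r(A) ≈ 5.8627

The eigenvalues of A are the roots of its characteristic polynomial. With M = A (coefficients from the trace, the sum of principal 2x2 minors, and det A):
  p(λ) = det(λ I - M) = λ^3 - λ^2 - 30λ + 60.
No integer candidate from the rational root theorem (±divisors of 60) is a root, so the roots are irrational. The cubic discriminant is Δ = 44340 > 0, so there are three distinct real roots. p(-6) = -12 and p(-5) = 60 have opposite signs, so a root lies in (-6, -5); Newton's method refines it to λ ≈ -5.8627. p(2) = 4 and p(3) = -12 have opposite signs, so a root lies in (2, 3); Newton's method refines it to λ ≈ 2.1904. p(4) = -12 and p(5) = 10 have opposite signs, so a root lies in (4, 5); Newton's method refines it to λ ≈ 4.6723. Check (Vieta): the three roots sum to 1, matching tr M = 1.
Thus the eigenvalues (to 4 decimals) are -5.8627 (modulus 5.8627); 2.1904 (modulus 2.1904); 4.6723 (modulus 4.6723). The spectral radius is the largest modulus: r(A) ≈ 5.8627. (Cross-check: r(A) ≤ ||A||_2 ≈ 10.7069; equality holds whenever A is normal, though it can also hold for some non-normal A.)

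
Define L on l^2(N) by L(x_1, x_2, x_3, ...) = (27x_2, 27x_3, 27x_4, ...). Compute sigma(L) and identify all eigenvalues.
sigma(L) = closed disk {z in C : |z| ≤ 27}; sigma_p(L) = open disk {z in C : |z| < 27}

Note L = 27·V where V is the unit left shift (V x)_k = x_{k+1}; so sigma(L) = 27·sigma(V) and ||L|| = 27||V||. ||L x||^2 = 729sum_{k≥2} |x_k|^2 ≤ 729||x||^2, with equality on {x : x_1 = 0}, so ||L|| = 27. For any lambda with |lambda| < 27, set r = lambda/27 (|r| < 1); the vector x = (1, r, r^2, ...) is in l^2 and satisfies L x = 27(r, r^2, ...) = lambda x, so lambda is an eigenvalue. On the boundary |lambda| = 27 the geometric series diverges, so no l^2 eigenvector exists, but these lambda lie in the approximate point spectrum. Hence sigma(L) is the closed disk of radius 27 and sigma_p(L) is the open disk.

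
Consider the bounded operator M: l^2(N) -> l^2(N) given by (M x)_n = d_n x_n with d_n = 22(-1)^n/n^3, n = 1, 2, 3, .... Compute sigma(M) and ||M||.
sigma(M) = {22(-1)^n/n^3 : n ≥ 1} ∪ {0}; ||M|| = 22

A bounded diagonal operator on l^2 with diagonal entries d_n has spectrum equal to the closure of {d_n : n ≥ 1}: every d_n is an eigenvalue (with eigenvector e_n), so {d_n} ⊂ sigma(M); the spectrum is closed, so its closure is too; and for lambda not in the closure, (M - lambda I) has bounded inverse (the diagonal entries 1/(d_n - lambda) are bounded). For our sequence d_n = 22(-1)^n/n^3, n = 1, 2, 3, ...:
  - {d_n} = {22(-1)^n/n^3 : n ≥ 1}; the only limit point is 0
  - closure = {22(-1)^n/n^3 : n ≥ 1} ∪ {0}
For the norm: a diagonal operator has ||M|| = sup_n |d_n|. Here |d_n| = 22/n^3 is decreasing, so sup_n |d_n| = |d_1| = 22. So ||M|| = 22.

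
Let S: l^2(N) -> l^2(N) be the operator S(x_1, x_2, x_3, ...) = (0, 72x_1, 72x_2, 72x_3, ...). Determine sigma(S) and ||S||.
sigma(S) = closed disk {z in C : |z| ≤ 72}; ||S|| = 72

Note S = 72·U where U is the unit right shift (U x)_k = x_{k-1} (with x_0 := 0); so ||S|| = 72||U|| and sigma(S) = 72·sigma(U). ||S x||^2 = sum_{k≥1} |72x_k|^2 = 5184||x||^2, so ||S|| = 72 and sigma(S) ⊂ {|z| ≤ 72}. For any |lambda| < 72, the equation (S - lambda I) x = 0 forces x_1 = 0, then 72x_k = lambda x_{k+1} ⇒ x = 0, so S has no eigenvalues. But (S - lambda I) is not surjective for |lambda| < 72: solving (S - lambda I) x = e_1 would require x_n proportional to (lambda/72)^(-n), which is not in l^2. So every |lambda| < 72 lies in the residual spectrum. The boundary |lambda| = 72 is in the approximate point spectrum (the spectrum is closed). Hence sigma(S) is the closed disk of radius 72.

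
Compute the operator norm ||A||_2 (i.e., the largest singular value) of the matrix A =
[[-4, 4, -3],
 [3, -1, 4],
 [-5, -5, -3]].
||A||_2 ≈ 9.0673 (= sqrt(largest eigenvalue of A^T A))

||A||_2 = sigma_max(A) = sqrt(lambda_max(A^T A)). Form the symmetric matrix M = A^T A =
[[50, 6, 39],
 [6, 42, -1],
 [39, -1, 34]].
Its characteristic polynomial (trace, sum of principal 2x2 minors, determinant of M give the coefficients) is
  p(λ) = det(λ I - M) = λ^3 - 126λ^2 + 3670λ - 5776.
No integer candidate from the rational root theorem (±divisors of 5776) is a root, so the roots are irrational. The cubic discriminant is Δ = 17068221104 > 0, so there are three distinct real roots. p(1) = -2231 and p(2) = 1068 have opposite signs, so a root lies in (1, 2); Newton's method refines it to λ ≈ 1.6681. p(42) = 188 and p(43) = -1433 have opposite signs, so a root lies in (42, 43); Newton's method refines it to λ ≈ 42.1159. p(82) = -692 and p(83) = 2607 have opposite signs, so a root lies in (82, 83); Newton's method refines it to λ ≈ 82.216. Check (Vieta): the three roots sum to 126, matching tr M = 126.
So the eigenvalues of A^T A are ≈ 1.6681, 42.1159, 82.216 (all ≥ 0, as they must be for A^T A). The largest is λ_max ≈ 82.216, hence ||A||_2 = sqrt(λ_max) ≈ 9.0673.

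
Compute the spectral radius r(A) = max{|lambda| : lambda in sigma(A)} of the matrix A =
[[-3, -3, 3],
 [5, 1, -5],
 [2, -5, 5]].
r(A) ≈ 7.965

The eigenvalues of A are the roots of its characteristic polynomial. With M = A (coefficients from the trace, the sum of principal 2x2 minors, and det A):
  p(λ) = det(λ I - M) = λ^3 - 3λ^2 - 29λ - 84.
No integer candidate from the rational root theorem (±divisors of 84) is a root, so the roots are irrational. The cubic discriminant is Δ = -226003 < 0, so there is one real root and a complex-conjugate pair. p(7) = -91 and p(8) = 4 have opposite signs, so a root lies in (7, 8); Newton's method refines it to λ ≈ 7.965. Dividing out (λ - (7.965)) leaves approximately λ^2 + 4.965λ + 10.5461. For λ^2 + 4.965λ + 10.5461 the discriminant is -17.5334. It is negative, so the remaining roots are the complex-conjugate pair λ ≈ -2.4825 ± 2.0936i. Their product equals the constant term, so |λ|^2 ≈ 10.5461 and |λ| ≈ 3.2475.
Thus the eigenvalues (to 4 decimals) are 7.965 (modulus 7.965); -2.4825 ± 2.0936i (modulus 3.2475). The spectral radius is the largest modulus: r(A) ≈ 7.965. (Cross-check: r(A) ≤ ||A||_2 ≈ 9.8026; equality holds whenever A is normal, though it can also hold for some non-normal A.)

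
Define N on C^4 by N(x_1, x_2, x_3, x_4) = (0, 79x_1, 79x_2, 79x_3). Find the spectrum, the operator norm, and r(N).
sigma(N) = {0}; ||N|| = 79; r(N) = 0. (N is nilpotent with N^4 = 0.)

On C^4, N is a strictly lower-triangular matrix with 79 on the subdiagonal and zeros elsewhere, so its characteristic polynomial is lambda^4 and every eigenvalue is 0: sigma(N) = {0}. For the operator norm, N e_i = 79e_{i+1} for i = 1, ..., 3 and N e_4 = 0, so the singular values of N are 79 (with multiplicity 3) and 0; hence ||N|| = 79. The spectral radius r(N) = max|lambda| = 0. Note ||N|| > r(N) — characteristic of non-normal nilpotent operators. Indeed N^4 = 0.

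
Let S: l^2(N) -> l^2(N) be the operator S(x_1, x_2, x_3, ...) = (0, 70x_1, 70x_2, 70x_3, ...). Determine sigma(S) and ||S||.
sigma(S) = closed disk {z in C : |z| ≤ 70}; ||S|| = 70

Note S = 70·U where U is the unit right shift (U x)_k = x_{k-1} (with x_0 := 0); so ||S|| = 70||U|| and sigma(S) = 70·sigma(U). ||S x||^2 = sum_{k≥1} |70x_k|^2 = 4900||x||^2, so ||S|| = 70 and sigma(S) ⊂ {|z| ≤ 70}. For any |lambda| < 70, the equation (S - lambda I) x = 0 forces x_1 = 0, then 70x_k = lambda x_{k+1} ⇒ x = 0, so S has no eigenvalues. But (S - lambda I) is not surjective for |lambda| < 70: solving (S - lambda I) x = e_1 would require x_n proportional to (lambda/70)^(-n), which is not in l^2. So every |lambda| < 70 lies in the residual spectrum. The boundary |lambda| = 70 is in the approximate point spectrum (the spectrum is closed). Hence sigma(S) is the closed disk of radius 70.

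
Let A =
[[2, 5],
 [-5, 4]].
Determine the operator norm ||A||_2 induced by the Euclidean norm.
||A||_2 = sqrt((70 + sqrt(544))/2) ≈ 6.831 (= sqrt(largest eigenvalue of A^T A))

||A||_2 = sigma_max(A) = sqrt(lambda_max(A^T A)). Form the symmetric matrix M = A^T A =
[[29, -10],
 [-10, 41]].
Its characteristic polynomial (trace, determinant of M give the coefficients) is
  p(λ) = det(λ I - M) = λ^2 - 70λ + 1089.
For λ^2 - 70λ + 1089 the discriminant is 544. It is nonnegative but not a perfect square, so the roots are real and irrational: λ = (70 ± sqrt(544))/2 ≈ 46.6619, 23.3381.
So the eigenvalues of A^T A are ≈ 23.3381, 46.6619 (all ≥ 0, as they must be for A^T A). The largest is λ_max = (70 + sqrt(544))/2 ≈ 46.6619, hence ||A||_2 = sqrt(λ_max) = sqrt((70 + sqrt(544))/2) ≈ 6.831.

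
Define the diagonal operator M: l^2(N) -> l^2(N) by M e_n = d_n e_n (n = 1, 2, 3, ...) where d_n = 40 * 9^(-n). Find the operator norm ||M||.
||M|| = 40/9 (attained at n = 1)

For M diagonal, ||M|| = sup_n |d_n|. The sequence d_n = 40 * 9^(-n) is positive and strictly decreasing (ratio 9^(-1) < 1), so the supremum is d_1 = 40/9. Hence ||M|| = 40/9.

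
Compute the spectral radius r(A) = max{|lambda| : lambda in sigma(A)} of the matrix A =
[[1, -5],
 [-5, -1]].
r(A) = sqrt(104)/2 ≈ 5.099

The eigenvalues of A are the roots of its characteristic polynomial. With M = A (coefficients from the trace and determinant):
  p(λ) = det(λ I - M) = λ^2 - 26.
For λ^2 - 26 the discriminant is 104. It is nonnegative but not a perfect square, so the roots are real and irrational: λ = ± sqrt(104)/2 ≈ 5.099, -5.099.
Thus the eigenvalues (to 4 decimals) are 5.099 (modulus 5.099); -5.099 (modulus 5.099). The spectral radius is the largest modulus: r(A) = sqrt(104)/2 ≈ 5.099. (Cross-check: r(A) ≤ ||A||_2 ≈ 5.099; equality holds whenever A is normal, though it can also hold for some non-normal A.)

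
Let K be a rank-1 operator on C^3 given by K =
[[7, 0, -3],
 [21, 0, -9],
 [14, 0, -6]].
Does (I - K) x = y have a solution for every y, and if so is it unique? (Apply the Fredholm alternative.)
(I - K) is singular (det(I - K) = 0, i.e. 1 ∈ sigma(K)). (I - K) x = y is solvable iff y ⊥ ker((I - K)^*) = span{(7, 0, -3)}, i.e. iff 7y_1 - 3y_3 = 0. When solvable, the solutions are x = y + c·(1, 3, 2), c arbitrary (ker(I - K) = span{(1, 3, 2)}, dimension 1).

K has rank 1, so it is an outer product K = u v^T: every row of K is a multiple of one row vector. Reading off the entries, u = (1, 3, 2) and v = (7, 0, -3) (row i of K equals u_i·v^T). A rank-one matrix u v^T satisfies K u = u (v·u) and kills the (2)-dimensional subspace v^⊥, so its characteristic polynomial is lambda^2 (lambda - v·u) with v·u = tr K = 1. Hence the eigenvalues of I - K are 1 (multiplicity 2) and 1 - (1) = 0, so det(I - K) = 0. (Direct check: I - K =
[[-6, 0, 3],
 [-21, 1, 9],
 [-14, 0, 7]]
has determinant 0.) So 1 is an eigenvalue of K and (I - K) is not invertible. The finite-dimensional Fredholm alternative says: either (I - K) is invertible, or ker(I - K) ≠ {0} and then range(I - K) = ker((I - K)^*)^⊥, with dim ker(I - K) = dim ker((I - K)^*). We are in the second case, so we need both kernels. Kernel of I - K: (I - K) u = u - u (v·u) = u - u = 0, so ker(I - K) = span{u} = span{(1, 3, 2)} (it is exactly 1-dimensional because rank(I - K) = 2). Kernel of the adjoint: K is real, so (I - K)^* = I - K^T = I - v u^T, and (I - v u^T) v = v - v (u·v) = 0; hence ker((I - K)^*) = span{v} = span{(7, 0, -3)}. Therefore (I - K) x = y is solvable iff <y, v> = 0, i.e. iff 7y_1 - 3y_3 = 0. When this holds, K y = u (v·y) = 0, so (I - K) y = y and x = y is a particular solution; the full solution set is the line x = y + c·u = y + c·(1, 3, 2), c ∈ C.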